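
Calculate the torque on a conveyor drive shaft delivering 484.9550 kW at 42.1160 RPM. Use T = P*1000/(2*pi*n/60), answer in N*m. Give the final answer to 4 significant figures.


omega = 2*pi*42.1160/60 = 4.41038 rad/s
T = 484.9550*1000 / 4.41038
T = 110000 N*m


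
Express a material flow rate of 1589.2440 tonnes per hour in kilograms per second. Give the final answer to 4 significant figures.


m_dot = 1589.2440 * 1000 / 3600
m_dot = 441.5 kg/s


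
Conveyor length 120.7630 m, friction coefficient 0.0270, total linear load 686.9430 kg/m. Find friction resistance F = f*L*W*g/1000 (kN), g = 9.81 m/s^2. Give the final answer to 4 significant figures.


F = 0.0270 * 120.7630 * 686.9430 * 9.81 / 1000
F = 21.97 kN


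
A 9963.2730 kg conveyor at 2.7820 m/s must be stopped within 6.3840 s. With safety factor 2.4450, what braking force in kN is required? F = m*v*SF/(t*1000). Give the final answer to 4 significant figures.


F = 9963.2730 * 2.7820 / 6.3840 * 2.4450 / 1000
F = 10.62 kN


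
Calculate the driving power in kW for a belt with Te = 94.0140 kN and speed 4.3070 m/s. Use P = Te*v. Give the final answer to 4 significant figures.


P = Te * v = 94.0140 * 4.3070
P = 404.9 kW


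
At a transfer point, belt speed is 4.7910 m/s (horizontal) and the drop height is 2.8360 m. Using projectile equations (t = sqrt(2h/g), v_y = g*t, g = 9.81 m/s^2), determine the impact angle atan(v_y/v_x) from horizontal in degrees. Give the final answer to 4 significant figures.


t = sqrt(2*2.8360/9.81) = 0.760385 s
v_y = 9.81 * 0.760385 = 7.45938 m/s
angle = atan(7.45938 / 4.7910) = 57.29 deg


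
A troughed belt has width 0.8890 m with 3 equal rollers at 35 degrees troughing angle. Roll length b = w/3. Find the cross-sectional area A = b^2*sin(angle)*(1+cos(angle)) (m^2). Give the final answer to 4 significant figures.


b = 0.8890/3 = 0.296333 m
A = 0.296333^2 * sin(35 deg) * (1 + cos(35 deg))
A = 0.09163 m^2


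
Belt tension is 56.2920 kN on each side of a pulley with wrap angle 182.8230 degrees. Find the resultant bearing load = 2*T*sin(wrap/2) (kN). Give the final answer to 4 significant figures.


F = 2 * 56.2920 * sin(182.8230/2 deg)
F = 112.5 kN


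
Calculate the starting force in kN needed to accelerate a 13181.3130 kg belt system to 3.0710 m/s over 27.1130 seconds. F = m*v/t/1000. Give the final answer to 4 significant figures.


F = 13181.3130 * 3.0710 / 27.1130 / 1000
F = 1.493 kN


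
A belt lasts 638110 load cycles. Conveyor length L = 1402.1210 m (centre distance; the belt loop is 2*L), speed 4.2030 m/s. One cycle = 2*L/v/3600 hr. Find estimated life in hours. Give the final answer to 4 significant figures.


cycle_time = 2 * 1402.1210 / 4.2030 / 3600 = 0.185333 hr
life = 638110 * 0.185333 = 118300 hours


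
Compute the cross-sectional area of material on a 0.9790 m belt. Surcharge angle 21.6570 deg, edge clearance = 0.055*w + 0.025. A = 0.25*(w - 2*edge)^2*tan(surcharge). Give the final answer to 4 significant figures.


edge = 0.055*0.9790 + 0.025 = 0.078845 m
ew = 0.9790 - 2*0.078845 = 0.82131 m
A = 0.25 * 0.82131^2 * tan(21.6570 deg)
A = 0.06696 m^2


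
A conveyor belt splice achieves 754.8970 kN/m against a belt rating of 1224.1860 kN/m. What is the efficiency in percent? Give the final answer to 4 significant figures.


Eff = 754.8970 / 1224.1860 * 100
Eff = 61.67 %


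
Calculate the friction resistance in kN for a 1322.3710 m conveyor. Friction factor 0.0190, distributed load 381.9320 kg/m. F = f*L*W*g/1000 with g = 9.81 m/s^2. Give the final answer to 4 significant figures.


F = 0.0190 * 1322.3710 * 381.9320 * 9.81 / 1000
F = 94.14 kN


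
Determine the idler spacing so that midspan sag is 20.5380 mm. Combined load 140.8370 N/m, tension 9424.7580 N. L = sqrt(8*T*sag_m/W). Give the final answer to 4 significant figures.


sag = 20.5380/1000 = 0.020538 m
L = sqrt(8 * 9424.7580 * 0.020538 / 140.8370)
L = 3.316 m


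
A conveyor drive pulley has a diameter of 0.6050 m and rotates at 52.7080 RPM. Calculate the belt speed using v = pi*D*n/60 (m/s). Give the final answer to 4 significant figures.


v = pi * 0.6050 * 52.7080 / 60
v = 1.670 m/s


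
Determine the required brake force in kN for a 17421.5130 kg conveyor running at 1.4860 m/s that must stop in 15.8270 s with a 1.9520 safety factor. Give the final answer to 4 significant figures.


F = 17421.5130 * 1.4860 / 15.8270 * 1.9520 / 1000
F = 3.193 kN


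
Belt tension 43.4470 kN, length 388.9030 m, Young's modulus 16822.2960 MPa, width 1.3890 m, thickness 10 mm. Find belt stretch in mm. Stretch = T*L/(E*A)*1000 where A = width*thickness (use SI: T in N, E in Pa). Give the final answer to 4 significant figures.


A = 1.3890 * 0.01 = 0.01389 m^2
Stretch = 43.4470*1000 * 388.9030 / (16822.2960e6 * 0.01389) * 1000
Stretch = 72.31 mm


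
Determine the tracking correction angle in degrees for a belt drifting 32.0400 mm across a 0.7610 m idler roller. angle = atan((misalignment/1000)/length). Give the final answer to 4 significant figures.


misalign_m = 32.0400 / 1000 = 0.032040 m
angle = atan(0.032040 / 0.7610)
angle = 2.411 deg


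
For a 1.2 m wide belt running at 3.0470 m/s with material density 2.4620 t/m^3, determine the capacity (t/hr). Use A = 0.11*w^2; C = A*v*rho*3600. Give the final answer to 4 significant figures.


A = 0.11 * 1.2^2 = 0.1584 m^2
C = 0.1584 * 3.0470 * 2.4620 * 3600
C = 4278 t/hr


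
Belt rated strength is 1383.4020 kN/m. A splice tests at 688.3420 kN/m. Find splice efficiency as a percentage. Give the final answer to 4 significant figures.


Eff = 688.3420 / 1383.4020 * 100
Eff = 49.76 %


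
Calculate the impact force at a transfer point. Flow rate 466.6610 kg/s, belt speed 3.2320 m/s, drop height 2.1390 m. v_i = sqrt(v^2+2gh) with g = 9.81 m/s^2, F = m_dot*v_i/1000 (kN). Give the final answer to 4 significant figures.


v_i = sqrt(3.2320^2 + 2*9.81*2.1390) = 7.23968 m/s
F = 466.6610 * 7.23968 / 1000
F = 3.378 kN


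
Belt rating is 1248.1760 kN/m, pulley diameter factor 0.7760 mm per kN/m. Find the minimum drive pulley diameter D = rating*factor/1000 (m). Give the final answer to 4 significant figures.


D = 1248.1760 * 0.7760 / 1000
D = 0.9686 m


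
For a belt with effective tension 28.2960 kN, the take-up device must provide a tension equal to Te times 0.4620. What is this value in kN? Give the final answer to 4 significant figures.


T_tu = 28.2960 * 0.4620
T_tu = 13.07 kN


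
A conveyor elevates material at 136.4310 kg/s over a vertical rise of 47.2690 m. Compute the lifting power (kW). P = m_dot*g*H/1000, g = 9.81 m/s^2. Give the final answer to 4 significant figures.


P = 136.4310 * 9.81 * 47.2690 / 1000
P = 63.26 kW


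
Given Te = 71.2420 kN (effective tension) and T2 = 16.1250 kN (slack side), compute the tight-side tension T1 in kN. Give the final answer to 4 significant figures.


T1 = Te + T2 = 71.2420 + 16.1250
T1 = 87.37 kN


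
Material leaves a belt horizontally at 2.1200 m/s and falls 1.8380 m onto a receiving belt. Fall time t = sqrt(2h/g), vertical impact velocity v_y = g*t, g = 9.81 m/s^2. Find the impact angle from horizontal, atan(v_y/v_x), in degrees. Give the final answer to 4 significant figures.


t = sqrt(2*1.8380/9.81) = 0.612144 s
v_y = 9.81 * 0.612144 = 6.00513 m/s
angle = atan(6.00513 / 2.1200) = 70.56 deg


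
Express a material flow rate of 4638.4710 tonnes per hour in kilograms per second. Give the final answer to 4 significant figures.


m_dot = 4638.4710 * 1000 / 3600
m_dot = 1288 kg/s


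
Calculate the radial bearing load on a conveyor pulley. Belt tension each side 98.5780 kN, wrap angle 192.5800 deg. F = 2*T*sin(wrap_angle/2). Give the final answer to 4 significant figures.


F = 2 * 98.5780 * sin(192.5800/2 deg)
F = 196.0 kN


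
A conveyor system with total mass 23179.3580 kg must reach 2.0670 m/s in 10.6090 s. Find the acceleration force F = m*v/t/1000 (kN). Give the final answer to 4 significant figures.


F = 23179.3580 * 2.0670 / 10.6090 / 1000
F = 4.516 kN


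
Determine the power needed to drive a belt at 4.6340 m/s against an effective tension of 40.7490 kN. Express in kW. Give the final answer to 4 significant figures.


P = Te * v = 40.7490 * 4.6340
P = 188.8 kW


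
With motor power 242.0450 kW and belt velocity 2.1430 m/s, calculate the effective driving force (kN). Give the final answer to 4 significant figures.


Te = P / v = 242.0450 / 2.1430
Te = 112.9 kN


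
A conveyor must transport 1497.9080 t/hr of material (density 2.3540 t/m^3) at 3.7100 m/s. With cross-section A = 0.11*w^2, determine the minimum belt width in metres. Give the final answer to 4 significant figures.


A_req = 1497.9080 / (3.7100 * 2.3540 * 3600) = 0.0476433 m^2
w = sqrt(0.0476433 / 0.11)
w = 0.6581 m


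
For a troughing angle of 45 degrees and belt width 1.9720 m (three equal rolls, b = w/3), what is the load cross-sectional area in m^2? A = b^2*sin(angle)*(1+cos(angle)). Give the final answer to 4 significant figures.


b = 1.9720/3 = 0.657333 m
A = 0.657333^2 * sin(45 deg) * (1 + cos(45 deg))
A = 0.5216 m^2


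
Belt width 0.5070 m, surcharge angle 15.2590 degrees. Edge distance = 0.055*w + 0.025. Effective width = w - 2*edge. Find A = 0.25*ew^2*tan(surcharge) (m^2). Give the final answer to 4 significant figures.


edge = 0.055*0.5070 + 0.025 = 0.052885 m
ew = 0.5070 - 2*0.052885 = 0.40123 m
A = 0.25 * 0.40123^2 * tan(15.2590 deg)
A = 0.01098 m^2


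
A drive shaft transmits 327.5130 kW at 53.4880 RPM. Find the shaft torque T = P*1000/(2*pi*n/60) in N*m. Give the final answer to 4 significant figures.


omega = 2*pi*53.4880/60 = 5.60125 rad/s
T = 327.5130*1000 / 5.60125
T = 58470 N*m


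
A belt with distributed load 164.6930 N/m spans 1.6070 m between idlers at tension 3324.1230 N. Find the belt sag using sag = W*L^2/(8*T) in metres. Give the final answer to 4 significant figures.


sag = 164.6930 * 1.6070^2 / (8 * 3324.1230)
sag = 0.01599 m


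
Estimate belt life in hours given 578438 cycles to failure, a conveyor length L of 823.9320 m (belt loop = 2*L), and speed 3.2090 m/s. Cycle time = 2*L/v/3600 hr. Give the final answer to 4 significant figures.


cycle_time = 2 * 823.9320 / 3.2090 / 3600 = 0.142643 hr
life = 578438 * 0.142643 = 82510 hours


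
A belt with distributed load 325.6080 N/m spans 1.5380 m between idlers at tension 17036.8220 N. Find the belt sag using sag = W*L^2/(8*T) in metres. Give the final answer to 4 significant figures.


sag = 325.6080 * 1.5380^2 / (8 * 17036.8220)
sag = 0.005651 m


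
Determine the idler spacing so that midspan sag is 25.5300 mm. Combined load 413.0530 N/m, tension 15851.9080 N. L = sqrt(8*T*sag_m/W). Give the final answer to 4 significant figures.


sag = 25.5300/1000 = 0.025530 m
L = sqrt(8 * 15851.9080 * 0.025530 / 413.0530)
L = 2.800 m


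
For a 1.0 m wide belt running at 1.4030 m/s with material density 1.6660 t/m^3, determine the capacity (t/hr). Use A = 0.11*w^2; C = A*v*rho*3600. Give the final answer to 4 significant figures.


A = 0.11 * 1.0^2 = 0.11 m^2
C = 0.11 * 1.4030 * 1.6660 * 3600
C = 925.6 t/hr


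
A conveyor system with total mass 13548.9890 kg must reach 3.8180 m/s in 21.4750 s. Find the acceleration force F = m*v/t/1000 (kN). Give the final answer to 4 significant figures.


F = 13548.9890 * 3.8180 / 21.4750 / 1000
F = 2.409 kN


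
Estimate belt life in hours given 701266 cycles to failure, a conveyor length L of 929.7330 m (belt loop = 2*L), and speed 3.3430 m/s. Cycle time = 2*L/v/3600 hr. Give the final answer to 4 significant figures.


cycle_time = 2 * 929.7330 / 3.3430 / 3600 = 0.154507 hr
life = 701266 * 0.154507 = 108400 hours


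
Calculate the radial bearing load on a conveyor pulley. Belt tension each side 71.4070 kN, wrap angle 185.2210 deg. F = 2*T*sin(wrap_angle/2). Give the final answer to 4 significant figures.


F = 2 * 71.4070 * sin(185.2210/2 deg)
F = 142.7 kN


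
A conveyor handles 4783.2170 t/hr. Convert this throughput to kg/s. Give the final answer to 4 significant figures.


m_dot = 4783.2170 * 1000 / 3600
m_dot = 1329 kg/s


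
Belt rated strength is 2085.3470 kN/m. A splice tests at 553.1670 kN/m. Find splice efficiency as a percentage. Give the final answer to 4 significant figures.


Eff = 553.1670 / 2085.3470 * 100
Eff = 26.53 %


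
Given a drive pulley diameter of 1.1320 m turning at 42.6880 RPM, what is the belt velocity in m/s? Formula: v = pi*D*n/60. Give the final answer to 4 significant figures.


v = pi * 1.1320 * 42.6880 / 60
v = 2.530 m/s


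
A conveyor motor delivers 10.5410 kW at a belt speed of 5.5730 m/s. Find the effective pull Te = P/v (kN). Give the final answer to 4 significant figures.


Te = P / v = 10.5410 / 5.5730
Te = 1.891 kN


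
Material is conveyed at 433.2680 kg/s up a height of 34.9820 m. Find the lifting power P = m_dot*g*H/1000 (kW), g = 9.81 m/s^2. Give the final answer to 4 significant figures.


P = 433.2680 * 9.81 * 34.9820 / 1000
P = 148.7 kW


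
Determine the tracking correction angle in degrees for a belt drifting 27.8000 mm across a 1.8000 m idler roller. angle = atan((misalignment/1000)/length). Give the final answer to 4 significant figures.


misalign_m = 27.8000 / 1000 = 0.027800 m
angle = atan(0.027800 / 1.8000)
angle = 0.8848 deg


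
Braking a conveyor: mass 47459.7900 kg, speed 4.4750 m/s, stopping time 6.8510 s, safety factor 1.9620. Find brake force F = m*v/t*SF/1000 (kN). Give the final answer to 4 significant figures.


F = 47459.7900 * 4.4750 / 6.8510 * 1.9620 / 1000
F = 60.82 kN


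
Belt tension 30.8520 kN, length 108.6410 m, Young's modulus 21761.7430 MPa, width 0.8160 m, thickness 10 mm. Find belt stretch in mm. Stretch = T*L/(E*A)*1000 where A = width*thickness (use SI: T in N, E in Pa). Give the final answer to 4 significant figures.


A = 0.8160 * 0.01 = 0.00816 m^2
Stretch = 30.8520*1000 * 108.6410 / (21761.7430e6 * 0.00816) * 1000
Stretch = 18.88 mm


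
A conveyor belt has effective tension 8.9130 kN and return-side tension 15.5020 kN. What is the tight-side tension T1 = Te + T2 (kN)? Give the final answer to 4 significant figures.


T1 = Te + T2 = 8.9130 + 15.5020
T1 = 24.41 kN


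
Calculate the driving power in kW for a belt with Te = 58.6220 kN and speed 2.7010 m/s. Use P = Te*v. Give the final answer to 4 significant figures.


P = Te * v = 58.6220 * 2.7010
P = 158.3 kW


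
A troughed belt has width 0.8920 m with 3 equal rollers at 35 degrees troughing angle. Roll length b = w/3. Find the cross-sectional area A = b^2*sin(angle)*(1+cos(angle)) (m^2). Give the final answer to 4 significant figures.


b = 0.8920/3 = 0.297333 m
A = 0.297333^2 * sin(35 deg) * (1 + cos(35 deg))
A = 0.09225 m^2


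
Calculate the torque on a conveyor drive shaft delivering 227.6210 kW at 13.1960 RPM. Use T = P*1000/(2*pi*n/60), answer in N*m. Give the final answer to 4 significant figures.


omega = 2*pi*13.1960/60 = 1.38188 rad/s
T = 227.6210*1000 / 1.38188
T = 164700 N*m


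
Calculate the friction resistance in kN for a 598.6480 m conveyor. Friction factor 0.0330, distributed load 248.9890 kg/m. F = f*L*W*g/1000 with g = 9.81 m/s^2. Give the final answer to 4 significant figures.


F = 0.0330 * 598.6480 * 248.9890 * 9.81 / 1000
F = 48.25 kN


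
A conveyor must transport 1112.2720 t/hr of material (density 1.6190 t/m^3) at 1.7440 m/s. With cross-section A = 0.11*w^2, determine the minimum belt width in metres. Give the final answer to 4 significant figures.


A_req = 1112.2720 / (1.7440 * 1.6190 * 3600) = 0.109425 m^2
w = sqrt(0.109425 / 0.11)
w = 0.9974 m


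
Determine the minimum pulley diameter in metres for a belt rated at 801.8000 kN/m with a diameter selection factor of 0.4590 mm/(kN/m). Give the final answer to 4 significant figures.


D = 801.8000 * 0.4590 / 1000
D = 0.3680 m


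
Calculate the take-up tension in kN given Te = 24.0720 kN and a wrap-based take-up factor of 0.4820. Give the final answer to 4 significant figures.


T_tu = 24.0720 * 0.4820
T_tu = 11.60 kN


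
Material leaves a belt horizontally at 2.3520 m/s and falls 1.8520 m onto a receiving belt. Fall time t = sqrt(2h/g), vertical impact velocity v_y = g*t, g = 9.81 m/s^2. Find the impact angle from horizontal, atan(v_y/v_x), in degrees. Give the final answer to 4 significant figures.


t = sqrt(2*1.8520/9.81) = 0.61447 s
v_y = 9.81 * 0.61447 = 6.02795 m/s
angle = atan(6.02795 / 2.3520) = 68.69 deg


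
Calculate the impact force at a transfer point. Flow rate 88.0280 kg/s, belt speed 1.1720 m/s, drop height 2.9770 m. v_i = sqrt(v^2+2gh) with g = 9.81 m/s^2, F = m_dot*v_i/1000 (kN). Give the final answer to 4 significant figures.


v_i = sqrt(1.1720^2 + 2*9.81*2.9770) = 7.7319 m/s
F = 88.0280 * 7.7319 / 1000
F = 0.6806 kN


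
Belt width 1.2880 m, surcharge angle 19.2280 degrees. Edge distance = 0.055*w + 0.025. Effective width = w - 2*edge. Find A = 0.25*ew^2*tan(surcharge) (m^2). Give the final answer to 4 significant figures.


edge = 0.055*1.2880 + 0.025 = 0.09584 m
ew = 1.2880 - 2*0.09584 = 1.09632 m
A = 0.25 * 1.09632^2 * tan(19.2280 deg)
A = 0.1048 m^2


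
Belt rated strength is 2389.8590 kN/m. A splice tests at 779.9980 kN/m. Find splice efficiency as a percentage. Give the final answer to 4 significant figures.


Eff = 779.9980 / 2389.8590 * 100
Eff = 32.64 %


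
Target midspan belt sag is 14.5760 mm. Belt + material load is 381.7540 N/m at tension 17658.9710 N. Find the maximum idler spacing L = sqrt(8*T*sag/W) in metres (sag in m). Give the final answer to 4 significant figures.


sag = 14.5760/1000 = 0.014576 m
L = sqrt(8 * 17658.9710 * 0.014576 / 381.7540)
L = 2.322 m


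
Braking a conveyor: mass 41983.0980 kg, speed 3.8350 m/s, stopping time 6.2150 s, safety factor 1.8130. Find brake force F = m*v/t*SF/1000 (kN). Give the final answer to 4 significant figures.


F = 41983.0980 * 3.8350 / 6.2150 * 1.8130 / 1000
F = 46.97 kN


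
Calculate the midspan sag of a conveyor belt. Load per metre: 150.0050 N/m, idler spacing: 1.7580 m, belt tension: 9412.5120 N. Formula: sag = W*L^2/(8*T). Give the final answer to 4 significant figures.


sag = 150.0050 * 1.7580^2 / (8 * 9412.5120)
sag = 0.006157 m


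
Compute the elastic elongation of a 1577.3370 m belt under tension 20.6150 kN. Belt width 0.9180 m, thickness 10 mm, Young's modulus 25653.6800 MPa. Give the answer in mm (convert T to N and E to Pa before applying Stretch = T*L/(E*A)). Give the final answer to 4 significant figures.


A = 0.9180 * 0.01 = 0.00918 m^2
Stretch = 20.6150*1000 * 1577.3370 / (25653.6800e6 * 0.00918) * 1000
Stretch = 138.1 mm


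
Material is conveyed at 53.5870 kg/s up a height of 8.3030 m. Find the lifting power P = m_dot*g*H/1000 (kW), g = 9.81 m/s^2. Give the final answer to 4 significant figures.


P = 53.5870 * 9.81 * 8.3030 / 1000
P = 4.365 kW


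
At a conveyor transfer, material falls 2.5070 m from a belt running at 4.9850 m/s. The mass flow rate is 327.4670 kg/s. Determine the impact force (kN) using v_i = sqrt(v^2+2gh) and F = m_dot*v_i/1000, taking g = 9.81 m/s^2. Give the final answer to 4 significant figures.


v_i = sqrt(4.9850^2 + 2*9.81*2.5070) = 8.60451 m/s
F = 327.4670 * 8.60451 / 1000
F = 2.818 kN


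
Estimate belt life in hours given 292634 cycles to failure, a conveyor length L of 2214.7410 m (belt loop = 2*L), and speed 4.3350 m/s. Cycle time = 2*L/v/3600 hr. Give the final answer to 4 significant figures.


cycle_time = 2 * 2214.7410 / 4.3350 / 3600 = 0.283832 hr
life = 292634 * 0.283832 = 83060 hours


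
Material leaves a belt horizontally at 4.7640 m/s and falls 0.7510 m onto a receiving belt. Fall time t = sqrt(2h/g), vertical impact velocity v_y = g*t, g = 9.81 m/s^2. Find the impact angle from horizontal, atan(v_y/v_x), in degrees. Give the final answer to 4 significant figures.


t = sqrt(2*0.7510/9.81) = 0.391292 s
v_y = 9.81 * 0.391292 = 3.83857 m/s
angle = atan(3.83857 / 4.7640) = 38.86 deg


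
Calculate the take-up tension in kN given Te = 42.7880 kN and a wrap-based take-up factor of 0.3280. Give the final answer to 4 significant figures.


T_tu = 42.7880 * 0.3280
T_tu = 14.03 kN


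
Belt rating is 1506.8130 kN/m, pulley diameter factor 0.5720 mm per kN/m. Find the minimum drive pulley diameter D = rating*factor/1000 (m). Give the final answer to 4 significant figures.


D = 1506.8130 * 0.5720 / 1000
D = 0.8619 m


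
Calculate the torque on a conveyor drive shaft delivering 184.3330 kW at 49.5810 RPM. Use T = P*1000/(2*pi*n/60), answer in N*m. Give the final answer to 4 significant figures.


omega = 2*pi*49.5810/60 = 5.19211 rad/s
T = 184.3330*1000 / 5.19211
T = 35500 N*m


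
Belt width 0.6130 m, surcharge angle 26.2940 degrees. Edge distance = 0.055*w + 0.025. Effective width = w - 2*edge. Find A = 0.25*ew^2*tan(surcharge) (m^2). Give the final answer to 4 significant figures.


edge = 0.055*0.6130 + 0.025 = 0.058715 m
ew = 0.6130 - 2*0.058715 = 0.49557 m
A = 0.25 * 0.49557^2 * tan(26.2940 deg)
A = 0.03034 m^2


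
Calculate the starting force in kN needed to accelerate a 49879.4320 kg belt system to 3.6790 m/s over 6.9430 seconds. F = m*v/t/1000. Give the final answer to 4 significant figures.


F = 49879.4320 * 3.6790 / 6.9430 / 1000
F = 26.43 kN


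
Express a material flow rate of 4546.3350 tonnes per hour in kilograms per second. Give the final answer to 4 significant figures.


m_dot = 4546.3350 * 1000 / 3600
m_dot = 1263 kg/s


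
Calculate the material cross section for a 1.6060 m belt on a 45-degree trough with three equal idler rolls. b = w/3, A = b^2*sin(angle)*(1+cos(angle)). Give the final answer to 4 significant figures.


b = 1.6060/3 = 0.535333 m
A = 0.535333^2 * sin(45 deg) * (1 + cos(45 deg))
A = 0.3459 m^2


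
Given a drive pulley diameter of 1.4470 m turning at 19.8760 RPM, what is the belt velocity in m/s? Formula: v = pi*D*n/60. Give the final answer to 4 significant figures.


v = pi * 1.4470 * 19.8760 / 60
v = 1.506 m/s


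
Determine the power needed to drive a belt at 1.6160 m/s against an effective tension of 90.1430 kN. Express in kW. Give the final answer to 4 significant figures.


P = Te * v = 90.1430 * 1.6160
P = 145.7 kW


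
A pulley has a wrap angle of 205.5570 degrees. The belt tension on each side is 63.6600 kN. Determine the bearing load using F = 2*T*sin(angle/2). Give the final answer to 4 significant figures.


F = 2 * 63.6600 * sin(205.5570/2 deg)
F = 124.2 kN


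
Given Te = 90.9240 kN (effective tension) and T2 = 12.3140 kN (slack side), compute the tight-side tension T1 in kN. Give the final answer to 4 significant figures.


T1 = Te + T2 = 90.9240 + 12.3140
T1 = 103.2 kN


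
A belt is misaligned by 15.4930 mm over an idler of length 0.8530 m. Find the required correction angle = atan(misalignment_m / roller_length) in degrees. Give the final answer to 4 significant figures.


misalign_m = 15.4930 / 1000 = 0.015493 m
angle = atan(0.015493 / 0.8530)
angle = 1.041 deg


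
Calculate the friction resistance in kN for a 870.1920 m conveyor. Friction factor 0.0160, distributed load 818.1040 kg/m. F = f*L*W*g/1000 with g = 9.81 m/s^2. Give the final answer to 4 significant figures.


F = 0.0160 * 870.1920 * 818.1040 * 9.81 / 1000
F = 111.7 kN


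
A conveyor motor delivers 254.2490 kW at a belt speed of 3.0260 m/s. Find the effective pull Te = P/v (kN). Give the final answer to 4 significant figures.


Te = P / v = 254.2490 / 3.0260
Te = 84.02 kN


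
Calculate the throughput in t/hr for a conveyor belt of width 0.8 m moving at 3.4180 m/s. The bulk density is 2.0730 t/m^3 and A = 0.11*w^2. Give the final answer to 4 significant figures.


A = 0.11 * 0.8^2 = 0.0704 m^2
C = 0.0704 * 3.4180 * 2.0730 * 3600
C = 1796 t/hr


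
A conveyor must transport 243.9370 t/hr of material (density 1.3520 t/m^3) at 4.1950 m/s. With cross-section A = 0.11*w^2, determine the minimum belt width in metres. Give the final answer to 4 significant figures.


A_req = 243.9370 / (4.1950 * 1.3520 * 3600) = 0.0119472 m^2
w = sqrt(0.0119472 / 0.11)
w = 0.3296 m


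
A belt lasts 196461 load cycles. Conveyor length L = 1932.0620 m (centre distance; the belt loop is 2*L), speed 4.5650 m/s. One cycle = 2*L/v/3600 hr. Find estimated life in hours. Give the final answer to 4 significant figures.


cycle_time = 2 * 1932.0620 / 4.5650 / 3600 = 0.23513 hr
life = 196461 * 0.23513 = 46190 hours


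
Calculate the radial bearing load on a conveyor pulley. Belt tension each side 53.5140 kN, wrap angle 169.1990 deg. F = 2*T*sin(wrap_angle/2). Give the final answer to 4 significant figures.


F = 2 * 53.5140 * sin(169.1990/2 deg)
F = 106.6 kN


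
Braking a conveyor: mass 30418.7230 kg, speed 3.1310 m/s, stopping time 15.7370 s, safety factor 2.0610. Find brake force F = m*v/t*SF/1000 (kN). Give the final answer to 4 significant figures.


F = 30418.7230 * 3.1310 / 15.7370 * 2.0610 / 1000
F = 12.47 kN


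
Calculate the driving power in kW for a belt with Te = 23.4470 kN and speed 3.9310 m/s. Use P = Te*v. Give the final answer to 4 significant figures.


P = Te * v = 23.4470 * 3.9310
P = 92.17 kW


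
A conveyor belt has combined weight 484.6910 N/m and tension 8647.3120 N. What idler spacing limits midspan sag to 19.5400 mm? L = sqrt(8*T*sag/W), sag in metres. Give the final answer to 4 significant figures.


sag = 19.5400/1000 = 0.019540 m
L = sqrt(8 * 8647.3120 * 0.019540 / 484.6910)
L = 1.670 m


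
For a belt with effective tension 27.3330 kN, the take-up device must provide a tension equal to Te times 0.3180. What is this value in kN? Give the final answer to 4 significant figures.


T_tu = 27.3330 * 0.3180
T_tu = 8.692 kN


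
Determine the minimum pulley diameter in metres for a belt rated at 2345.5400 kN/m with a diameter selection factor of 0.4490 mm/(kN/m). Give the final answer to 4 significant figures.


D = 2345.5400 * 0.4490 / 1000
D = 1.053 m


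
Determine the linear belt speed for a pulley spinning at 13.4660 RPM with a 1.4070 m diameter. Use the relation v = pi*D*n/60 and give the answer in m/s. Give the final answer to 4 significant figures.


v = pi * 1.4070 * 13.4660 / 60
v = 0.9920 m/s


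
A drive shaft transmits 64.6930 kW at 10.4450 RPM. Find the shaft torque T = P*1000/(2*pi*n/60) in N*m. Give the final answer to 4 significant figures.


omega = 2*pi*10.4450/60 = 1.0938 rad/s
T = 64.6930*1000 / 1.0938
T = 59150 N*m


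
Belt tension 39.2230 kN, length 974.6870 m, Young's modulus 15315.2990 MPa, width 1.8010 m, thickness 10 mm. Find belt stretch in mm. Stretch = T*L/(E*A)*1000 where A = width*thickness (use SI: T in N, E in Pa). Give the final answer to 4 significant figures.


A = 1.8010 * 0.01 = 0.01801 m^2
Stretch = 39.2230*1000 * 974.6870 / (15315.2990e6 * 0.01801) * 1000
Stretch = 138.6 mm


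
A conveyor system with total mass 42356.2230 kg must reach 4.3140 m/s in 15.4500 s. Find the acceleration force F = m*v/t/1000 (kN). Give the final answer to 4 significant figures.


F = 42356.2230 * 4.3140 / 15.4500 / 1000
F = 11.83 kN


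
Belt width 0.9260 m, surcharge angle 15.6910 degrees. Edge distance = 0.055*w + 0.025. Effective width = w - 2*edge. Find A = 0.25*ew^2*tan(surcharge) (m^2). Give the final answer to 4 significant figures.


edge = 0.055*0.9260 + 0.025 = 0.07593 m
ew = 0.9260 - 2*0.07593 = 0.77414 m
A = 0.25 * 0.77414^2 * tan(15.6910 deg)
A = 0.04209 m^2


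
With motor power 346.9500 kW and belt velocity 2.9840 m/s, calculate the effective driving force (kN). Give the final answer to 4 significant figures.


Te = P / v = 346.9500 / 2.9840
Te = 116.3 kN


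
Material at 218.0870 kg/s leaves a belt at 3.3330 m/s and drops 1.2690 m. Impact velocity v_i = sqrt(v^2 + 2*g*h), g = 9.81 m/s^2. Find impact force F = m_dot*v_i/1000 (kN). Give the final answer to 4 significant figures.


v_i = sqrt(3.3330^2 + 2*9.81*1.2690) = 6.00056 m/s
F = 218.0870 * 6.00056 / 1000
F = 1.309 kN


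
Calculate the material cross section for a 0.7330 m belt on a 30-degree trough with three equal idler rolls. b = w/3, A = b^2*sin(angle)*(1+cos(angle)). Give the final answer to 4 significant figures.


b = 0.7330/3 = 0.244333 m
A = 0.244333^2 * sin(30 deg) * (1 + cos(30 deg))
A = 0.05570 m^2


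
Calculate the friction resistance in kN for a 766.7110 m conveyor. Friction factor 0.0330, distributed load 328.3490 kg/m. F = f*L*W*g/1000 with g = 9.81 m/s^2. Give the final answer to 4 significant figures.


F = 0.0330 * 766.7110 * 328.3490 * 9.81 / 1000
F = 81.50 kN


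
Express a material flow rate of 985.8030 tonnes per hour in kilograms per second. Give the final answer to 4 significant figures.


m_dot = 985.8030 * 1000 / 3600
m_dot = 273.8 kg/s


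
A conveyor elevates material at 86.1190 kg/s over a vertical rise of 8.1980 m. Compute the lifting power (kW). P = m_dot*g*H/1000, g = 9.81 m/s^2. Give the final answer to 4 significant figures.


P = 86.1190 * 9.81 * 8.1980 / 1000
P = 6.926 kW


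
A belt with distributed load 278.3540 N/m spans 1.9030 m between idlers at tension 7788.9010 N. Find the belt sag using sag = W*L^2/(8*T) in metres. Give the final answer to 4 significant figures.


sag = 278.3540 * 1.9030^2 / (8 * 7788.9010)
sag = 0.01618 m


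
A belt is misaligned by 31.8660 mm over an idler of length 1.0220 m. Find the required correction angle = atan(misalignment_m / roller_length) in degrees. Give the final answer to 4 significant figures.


misalign_m = 31.8660 / 1000 = 0.031866 m
angle = atan(0.031866 / 1.0220)
angle = 1.786 deg


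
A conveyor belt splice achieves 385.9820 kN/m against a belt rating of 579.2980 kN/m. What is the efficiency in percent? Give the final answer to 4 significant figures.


Eff = 385.9820 / 579.2980 * 100
Eff = 66.63 %


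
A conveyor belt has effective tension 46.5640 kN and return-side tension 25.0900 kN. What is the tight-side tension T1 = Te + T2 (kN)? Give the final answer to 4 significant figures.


T1 = Te + T2 = 46.5640 + 25.0900
T1 = 71.65 kN


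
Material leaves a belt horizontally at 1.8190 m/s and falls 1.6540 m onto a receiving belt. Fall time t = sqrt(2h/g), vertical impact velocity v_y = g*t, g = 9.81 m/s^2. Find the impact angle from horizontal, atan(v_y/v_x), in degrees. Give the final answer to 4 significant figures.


t = sqrt(2*1.6540/9.81) = 0.580695 s
v_y = 9.81 * 0.580695 = 5.69662 m/s
angle = atan(5.69662 / 1.8190) = 72.29 deg


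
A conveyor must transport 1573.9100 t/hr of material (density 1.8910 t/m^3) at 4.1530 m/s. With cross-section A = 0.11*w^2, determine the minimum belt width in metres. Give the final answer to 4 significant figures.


A_req = 1573.9100 / (4.1530 * 1.8910 * 3600) = 0.0556703 m^2
w = sqrt(0.0556703 / 0.11)
w = 0.7114 m


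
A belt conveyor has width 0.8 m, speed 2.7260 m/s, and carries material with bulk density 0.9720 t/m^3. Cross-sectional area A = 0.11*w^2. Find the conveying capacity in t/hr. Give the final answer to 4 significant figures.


A = 0.11 * 0.8^2 = 0.0704 m^2
C = 0.0704 * 2.7260 * 0.9720 * 3600
C = 671.5 t/hr


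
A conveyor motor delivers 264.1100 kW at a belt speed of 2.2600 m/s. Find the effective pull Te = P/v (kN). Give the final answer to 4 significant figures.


Te = P / v = 264.1100 / 2.2600
Te = 116.9 kN


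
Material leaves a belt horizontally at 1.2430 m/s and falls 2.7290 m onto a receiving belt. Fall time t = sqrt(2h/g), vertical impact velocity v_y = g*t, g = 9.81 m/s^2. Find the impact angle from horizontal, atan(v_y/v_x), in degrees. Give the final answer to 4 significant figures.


t = sqrt(2*2.7290/9.81) = 0.745903 s
v_y = 9.81 * 0.745903 = 7.31731 m/s
angle = atan(7.31731 / 1.2430) = 80.36 deg


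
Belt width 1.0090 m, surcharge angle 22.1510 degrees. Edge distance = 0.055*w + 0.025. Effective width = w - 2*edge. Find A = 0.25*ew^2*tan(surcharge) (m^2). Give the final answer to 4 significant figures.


edge = 0.055*1.0090 + 0.025 = 0.080495 m
ew = 1.0090 - 2*0.080495 = 0.84801 m
A = 0.25 * 0.84801^2 * tan(22.1510 deg)
A = 0.07319 m^2


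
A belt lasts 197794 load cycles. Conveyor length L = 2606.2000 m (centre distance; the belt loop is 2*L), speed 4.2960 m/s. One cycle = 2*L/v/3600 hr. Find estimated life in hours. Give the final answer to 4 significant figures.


cycle_time = 2 * 2606.2000 / 4.2960 / 3600 = 0.337032 hr
life = 197794 * 0.337032 = 66660 hours


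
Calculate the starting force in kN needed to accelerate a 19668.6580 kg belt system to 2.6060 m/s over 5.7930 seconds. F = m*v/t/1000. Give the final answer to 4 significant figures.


F = 19668.6580 * 2.6060 / 5.7930 / 1000
F = 8.848 kN


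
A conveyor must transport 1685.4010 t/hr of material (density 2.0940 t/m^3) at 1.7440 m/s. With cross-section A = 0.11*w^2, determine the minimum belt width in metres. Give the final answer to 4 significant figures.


A_req = 1685.4010 / (1.7440 * 2.0940 * 3600) = 0.128197 m^2
w = sqrt(0.128197 / 0.11)
w = 1.080 m


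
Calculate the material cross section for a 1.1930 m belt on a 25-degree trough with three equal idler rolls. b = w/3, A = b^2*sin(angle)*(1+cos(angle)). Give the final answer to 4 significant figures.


b = 1.1930/3 = 0.397667 m
A = 0.397667^2 * sin(25 deg) * (1 + cos(25 deg))
A = 0.1274 m^2


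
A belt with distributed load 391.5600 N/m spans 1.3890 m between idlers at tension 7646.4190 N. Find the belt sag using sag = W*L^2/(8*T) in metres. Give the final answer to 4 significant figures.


sag = 391.5600 * 1.3890^2 / (8 * 7646.4190)
sag = 0.01235 m


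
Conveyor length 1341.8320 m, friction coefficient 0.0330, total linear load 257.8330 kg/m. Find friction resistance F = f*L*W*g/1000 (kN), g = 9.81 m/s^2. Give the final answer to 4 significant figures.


F = 0.0330 * 1341.8320 * 257.8330 * 9.81 / 1000
F = 112.0 kN


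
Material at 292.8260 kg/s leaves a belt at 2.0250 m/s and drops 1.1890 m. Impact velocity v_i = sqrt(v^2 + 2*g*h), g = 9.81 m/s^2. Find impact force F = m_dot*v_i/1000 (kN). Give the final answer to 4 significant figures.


v_i = sqrt(2.0250^2 + 2*9.81*1.1890) = 5.23725 m/s
F = 292.8260 * 5.23725 / 1000
F = 1.534 kN


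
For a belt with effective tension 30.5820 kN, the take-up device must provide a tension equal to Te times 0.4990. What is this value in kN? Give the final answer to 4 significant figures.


T_tu = 30.5820 * 0.4990
T_tu = 15.26 kN


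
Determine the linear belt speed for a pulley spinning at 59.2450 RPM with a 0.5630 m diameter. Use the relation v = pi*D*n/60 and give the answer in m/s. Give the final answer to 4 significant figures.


v = pi * 0.5630 * 59.2450 / 60
v = 1.746 m/s


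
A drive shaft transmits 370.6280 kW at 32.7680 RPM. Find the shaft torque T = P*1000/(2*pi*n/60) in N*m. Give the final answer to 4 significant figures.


omega = 2*pi*32.7680/60 = 3.43146 rad/s
T = 370.6280*1000 / 3.43146
T = 108000 N*m


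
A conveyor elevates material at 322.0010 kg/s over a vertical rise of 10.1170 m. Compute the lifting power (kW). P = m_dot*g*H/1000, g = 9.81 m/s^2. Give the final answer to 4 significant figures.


P = 322.0010 * 9.81 * 10.1170 / 1000
P = 31.96 kW


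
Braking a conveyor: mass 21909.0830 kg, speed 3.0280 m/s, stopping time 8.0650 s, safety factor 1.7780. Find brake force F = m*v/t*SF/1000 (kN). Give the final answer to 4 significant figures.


F = 21909.0830 * 3.0280 / 8.0650 * 1.7780 / 1000
F = 14.63 kN


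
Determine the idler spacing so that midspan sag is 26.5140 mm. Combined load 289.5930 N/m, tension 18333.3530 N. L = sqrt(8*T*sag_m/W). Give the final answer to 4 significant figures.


sag = 26.5140/1000 = 0.026514 m
L = sqrt(8 * 18333.3530 * 0.026514 / 289.5930)
L = 3.664 m


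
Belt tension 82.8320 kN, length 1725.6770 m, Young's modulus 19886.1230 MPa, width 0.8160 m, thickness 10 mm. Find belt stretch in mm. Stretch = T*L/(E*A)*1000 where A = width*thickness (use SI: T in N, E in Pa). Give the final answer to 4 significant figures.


A = 0.8160 * 0.01 = 0.00816 m^2
Stretch = 82.8320*1000 * 1725.6770 / (19886.1230e6 * 0.00816) * 1000
Stretch = 880.9 mm


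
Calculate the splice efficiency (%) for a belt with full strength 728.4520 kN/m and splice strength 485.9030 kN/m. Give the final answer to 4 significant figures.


Eff = 485.9030 / 728.4520 * 100
Eff = 66.70 %


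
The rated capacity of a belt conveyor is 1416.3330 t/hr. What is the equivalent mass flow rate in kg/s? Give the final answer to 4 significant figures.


m_dot = 1416.3330 * 1000 / 3600
m_dot = 393.4 kg/s


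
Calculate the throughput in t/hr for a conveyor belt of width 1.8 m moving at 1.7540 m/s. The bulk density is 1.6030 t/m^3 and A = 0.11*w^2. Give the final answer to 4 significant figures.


A = 0.11 * 1.8^2 = 0.3564 m^2
C = 0.3564 * 1.7540 * 1.6030 * 3600
C = 3607 t/hr


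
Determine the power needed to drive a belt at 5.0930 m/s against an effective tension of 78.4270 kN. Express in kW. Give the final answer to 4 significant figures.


P = Te * v = 78.4270 * 5.0930
P = 399.4 kW


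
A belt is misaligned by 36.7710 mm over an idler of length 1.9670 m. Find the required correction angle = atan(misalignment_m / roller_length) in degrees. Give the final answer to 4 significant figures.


misalign_m = 36.7710 / 1000 = 0.036771 m
angle = atan(0.036771 / 1.9670)
angle = 1.071 deg


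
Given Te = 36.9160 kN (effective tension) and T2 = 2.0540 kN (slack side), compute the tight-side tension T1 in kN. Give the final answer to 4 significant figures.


T1 = Te + T2 = 36.9160 + 2.0540
T1 = 38.97 kN


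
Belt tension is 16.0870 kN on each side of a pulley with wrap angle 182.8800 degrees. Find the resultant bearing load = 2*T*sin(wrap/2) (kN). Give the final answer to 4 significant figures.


F = 2 * 16.0870 * sin(182.8800/2 deg)
F = 32.16 kN


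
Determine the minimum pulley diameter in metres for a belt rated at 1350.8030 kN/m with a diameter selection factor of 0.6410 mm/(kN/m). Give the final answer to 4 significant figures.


D = 1350.8030 * 0.6410 / 1000
D = 0.8659 m


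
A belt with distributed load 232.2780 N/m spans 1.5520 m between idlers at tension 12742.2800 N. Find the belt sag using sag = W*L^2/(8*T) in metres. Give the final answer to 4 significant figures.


sag = 232.2780 * 1.5520^2 / (8 * 12742.2800)
sag = 0.005489 m


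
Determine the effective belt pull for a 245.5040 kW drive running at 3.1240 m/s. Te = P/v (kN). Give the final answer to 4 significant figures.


Te = P / v = 245.5040 / 3.1240
Te = 78.59 kN


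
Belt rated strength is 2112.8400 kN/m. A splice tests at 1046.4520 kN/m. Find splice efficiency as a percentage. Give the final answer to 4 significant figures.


Eff = 1046.4520 / 2112.8400 * 100
Eff = 49.53 %


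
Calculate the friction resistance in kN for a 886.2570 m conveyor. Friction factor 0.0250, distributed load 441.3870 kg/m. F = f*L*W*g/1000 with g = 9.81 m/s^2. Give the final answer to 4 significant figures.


F = 0.0250 * 886.2570 * 441.3870 * 9.81 / 1000
F = 95.94 kN


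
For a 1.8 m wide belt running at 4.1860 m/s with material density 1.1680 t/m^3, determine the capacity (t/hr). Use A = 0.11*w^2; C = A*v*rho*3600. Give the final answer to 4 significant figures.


A = 0.11 * 1.8^2 = 0.3564 m^2
C = 0.3564 * 4.1860 * 1.1680 * 3600
C = 6273 t/hr


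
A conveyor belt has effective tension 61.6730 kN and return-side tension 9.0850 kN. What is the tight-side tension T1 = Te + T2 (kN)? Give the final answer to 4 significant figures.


T1 = Te + T2 = 61.6730 + 9.0850
T1 = 70.76 kN


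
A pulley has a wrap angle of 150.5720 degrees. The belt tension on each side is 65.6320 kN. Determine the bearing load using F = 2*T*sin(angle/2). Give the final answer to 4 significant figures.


F = 2 * 65.6320 * sin(150.5720/2 deg)
F = 127.0 kN
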